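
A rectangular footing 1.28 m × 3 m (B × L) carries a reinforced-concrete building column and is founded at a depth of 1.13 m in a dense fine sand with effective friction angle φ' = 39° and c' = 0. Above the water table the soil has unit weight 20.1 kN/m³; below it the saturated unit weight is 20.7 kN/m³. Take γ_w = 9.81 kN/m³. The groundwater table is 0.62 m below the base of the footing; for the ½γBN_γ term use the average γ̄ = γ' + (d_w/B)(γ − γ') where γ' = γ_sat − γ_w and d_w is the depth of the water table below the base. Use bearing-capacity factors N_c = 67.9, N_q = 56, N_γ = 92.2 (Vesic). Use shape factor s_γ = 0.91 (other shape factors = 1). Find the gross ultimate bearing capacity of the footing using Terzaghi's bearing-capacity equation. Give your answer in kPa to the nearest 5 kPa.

q_ult ≈ 2095 kPa

Overburden at base level: q = 20.1 × 1.13 = 22.713 kPa.
The water table is 0.62 m below the base (< B = 1.28 m), so the ½γBN_γ term uses γ̄ = γ' + (d_w/B)(γ − γ') = 10.89 + (0.62/1.28)(20.1 − 10.89) = 15.351 kN/m³.
Surcharge term q·N_q = 22.713 × 56 = 1271.9 kPa; self-weight term 0.5·γ·B·N_γ·s_γ = 0.5 × 15.351 × 1.28 × 92.2 × 0.91 = 824.31 kPa.
q_ult = 1271.9 + 824.31 = 2096.2 kPa.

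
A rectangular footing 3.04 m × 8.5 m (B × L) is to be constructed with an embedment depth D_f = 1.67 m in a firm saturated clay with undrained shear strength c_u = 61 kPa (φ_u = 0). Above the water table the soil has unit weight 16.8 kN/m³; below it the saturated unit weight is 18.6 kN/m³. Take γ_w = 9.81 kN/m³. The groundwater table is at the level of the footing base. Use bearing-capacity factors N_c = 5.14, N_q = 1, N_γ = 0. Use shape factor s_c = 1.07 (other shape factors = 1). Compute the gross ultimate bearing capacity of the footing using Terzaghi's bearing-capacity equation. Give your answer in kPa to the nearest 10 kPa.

q_ult ≈ 360 kPa

q = γ·D_f = 16.8 × 1.67 = 28.056 kPa.
c·N_c·s_c = 61 × 5.14 × 1.07 = 335.49 kPa
q·N_q = 28.056 × 1 = 28.056 kPa
q_ult = 335.49 + 28.056 = 363.54 kPa.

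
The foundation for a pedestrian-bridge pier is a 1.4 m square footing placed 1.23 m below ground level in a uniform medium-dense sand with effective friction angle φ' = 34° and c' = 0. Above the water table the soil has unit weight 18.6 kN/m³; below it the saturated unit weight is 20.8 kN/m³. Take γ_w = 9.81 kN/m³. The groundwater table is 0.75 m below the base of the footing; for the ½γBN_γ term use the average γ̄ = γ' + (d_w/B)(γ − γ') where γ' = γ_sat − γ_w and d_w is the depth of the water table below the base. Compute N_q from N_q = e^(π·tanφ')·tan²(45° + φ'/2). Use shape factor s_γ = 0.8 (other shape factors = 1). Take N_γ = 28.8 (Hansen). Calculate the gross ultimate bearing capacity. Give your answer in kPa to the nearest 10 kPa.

tan34° = 0.6745, so N_q = e^(π×0.6745)·tan²(62°) = 8.323 × 3.537 = 29.44.
Overburden at base level: q = 18.6 × 1.23 = 22.878 kPa.
The water table is 0.75 m below the base (< B = 1.4 m), so the ½γBN_γ term uses γ̄ = γ' + (d_w/B)(γ − γ') = 10.99 + (0.75/1.4)(18.6 − 10.99) = 15.067 kN/m³.
Surcharge term q·N_q = 22.878 × 29.44 = 673.52 kPa; self-weight term 0.5·γ·B·N_γ·s_γ = 0.5 × 15.067 × 1.4 × 28.8 × 0.8 = 243 kPa.
q_ult = 673.52 + 243 = 916.52 kPa.

q_ult ≈ 920 kPa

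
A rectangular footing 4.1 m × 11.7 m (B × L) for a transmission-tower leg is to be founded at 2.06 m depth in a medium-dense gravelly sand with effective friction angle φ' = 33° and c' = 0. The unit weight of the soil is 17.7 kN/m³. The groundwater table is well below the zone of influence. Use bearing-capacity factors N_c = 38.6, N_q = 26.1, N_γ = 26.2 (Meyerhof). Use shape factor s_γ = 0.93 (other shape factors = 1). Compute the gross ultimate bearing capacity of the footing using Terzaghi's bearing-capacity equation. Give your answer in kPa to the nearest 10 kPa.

q = γ·D_f = 17.7 × 2.06 = 36.462 kPa.
q·N_q = 36.462 × 26.1 = 951.66 kPa
0.5·γ·B·N_γ·s_γ = 0.5 × 17.7 × 4.1 × 26.2 × 0.93 = 884.12 kPa
q_ult = 951.66 + 884.12 = 1835.8 kPa.

q_ult ≈ 1840 kPa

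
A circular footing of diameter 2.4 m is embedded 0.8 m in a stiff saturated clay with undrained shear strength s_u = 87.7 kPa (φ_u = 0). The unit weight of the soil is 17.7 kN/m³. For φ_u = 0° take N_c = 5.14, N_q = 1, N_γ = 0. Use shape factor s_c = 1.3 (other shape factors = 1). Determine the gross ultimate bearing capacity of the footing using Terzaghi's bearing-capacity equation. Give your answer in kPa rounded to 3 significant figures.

Effective surcharge at the founding depth q = γ·D_f = 17.7 × 0.8 = 14.16 kPa.
q_ult = c·N_c·s_c + q·N_q
     = 87.7 × 5.14 × 1.3 + 14.16 × 1
     = 586.01 + 14.16 = 600.17 kPa.

q_ult ≈ 600 kPa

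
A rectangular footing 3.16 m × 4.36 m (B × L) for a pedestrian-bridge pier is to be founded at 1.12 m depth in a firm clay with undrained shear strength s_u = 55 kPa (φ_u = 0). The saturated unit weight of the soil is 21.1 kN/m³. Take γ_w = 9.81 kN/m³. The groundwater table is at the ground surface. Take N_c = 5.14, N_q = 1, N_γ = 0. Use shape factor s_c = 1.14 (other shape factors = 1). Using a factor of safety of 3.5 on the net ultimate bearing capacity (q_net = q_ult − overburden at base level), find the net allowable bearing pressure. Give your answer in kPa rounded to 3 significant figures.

With the water table at the surface the whole profile is submerged: γ' = 21.1 − 9.81 = 11.29 kN/m³, so q = γ'·D_f = 12.645 kPa.
q_ult = c·N_c·s_c + q·N_q
     = 55 × 5.14 × 1.14 + 12.645 × 1
     = 322.28 + 12.645 = 334.92 kPa.
q_net = 334.92 − 12.645 = 322.28 kPa.
q_all(net) = 322.28 / 3.5 = 92.079 kPa.

q_all(net) ≈ 92.1 kPa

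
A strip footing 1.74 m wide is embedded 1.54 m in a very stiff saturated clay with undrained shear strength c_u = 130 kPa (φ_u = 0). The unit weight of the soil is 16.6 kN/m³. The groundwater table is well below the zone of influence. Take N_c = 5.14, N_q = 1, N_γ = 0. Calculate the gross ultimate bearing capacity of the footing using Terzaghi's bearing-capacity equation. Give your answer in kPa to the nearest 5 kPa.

q = γ·D_f = 16.6 × 1.54 = 25.564 kPa.
c·N_c = 130 × 5.14 = 668.2 kPa
q·N_q = 25.564 × 1 = 25.564 kPa
q_ult = 668.2 + 25.564 = 693.76 kPa.

q_ult ≈ 695 kPa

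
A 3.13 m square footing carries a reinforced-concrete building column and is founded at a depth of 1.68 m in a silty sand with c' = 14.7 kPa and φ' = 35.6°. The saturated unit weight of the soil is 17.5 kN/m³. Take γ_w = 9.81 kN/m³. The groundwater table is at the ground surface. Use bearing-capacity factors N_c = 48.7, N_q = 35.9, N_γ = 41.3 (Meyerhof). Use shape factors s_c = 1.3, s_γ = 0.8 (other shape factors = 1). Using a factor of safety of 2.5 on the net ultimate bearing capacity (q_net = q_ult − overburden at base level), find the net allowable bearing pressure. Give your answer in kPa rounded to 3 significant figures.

q_all(net) ≈ 712 kPa

Water table at ground surface, so effective unit weight γ' = 17.5 − 9.81 = 7.69 kN/m³ is used throughout; overburden q = 7.69 × 1.68 = 12.919 kPa; the same γ' applies in the ½γBN_γ term.
Cohesion term c·N_c·s_c = 14.7 × 48.7 × 1.3 = 930.66 kPa; surcharge term q·N_q = 12.919 × 35.9 = 463.8 kPa; self-weight term 0.5·γ·B·N_γ·s_γ = 0.5 × 7.69 × 3.13 × 41.3 × 0.8 = 397.63 kPa.
q_ult = 930.66 + 463.8 + 397.63 = 1792.1 kPa.
q_net = 1792.1 − 12.919 = 1779.2 kPa.
q_all(net) = 1779.2 / 2.5 = 711.67 kPa.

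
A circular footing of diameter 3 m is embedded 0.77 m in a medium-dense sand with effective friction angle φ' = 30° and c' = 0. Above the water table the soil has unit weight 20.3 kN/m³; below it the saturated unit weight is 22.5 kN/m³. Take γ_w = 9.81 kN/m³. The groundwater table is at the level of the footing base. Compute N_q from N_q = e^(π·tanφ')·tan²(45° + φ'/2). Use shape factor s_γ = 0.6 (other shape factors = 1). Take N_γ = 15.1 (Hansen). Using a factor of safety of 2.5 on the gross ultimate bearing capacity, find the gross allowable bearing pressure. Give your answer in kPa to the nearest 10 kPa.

q_all ≈ 180 kPa

N_q = e^(π·tan30°)·tan²(60°) = 18.4.
q = γ·D_f = 20.3 × 0.77 = 15.631 kPa.
For the ½γBN_γ term take γ' = 22.5 − 9.81 = 12.69 kN/m³ (soil below base is submerged).
q·N_q = 15.631 × 18.401 = 287.63 kPa
0.5·γ·B·N_γ·s_γ = 0.5 × 12.69 × 3 × 15.1 × 0.6 = 172.46 kPa
q_ult = 287.63 + 172.46 = 460.09 kPa.
q_all = 460.09 / 2.5 = 184.03 kPa.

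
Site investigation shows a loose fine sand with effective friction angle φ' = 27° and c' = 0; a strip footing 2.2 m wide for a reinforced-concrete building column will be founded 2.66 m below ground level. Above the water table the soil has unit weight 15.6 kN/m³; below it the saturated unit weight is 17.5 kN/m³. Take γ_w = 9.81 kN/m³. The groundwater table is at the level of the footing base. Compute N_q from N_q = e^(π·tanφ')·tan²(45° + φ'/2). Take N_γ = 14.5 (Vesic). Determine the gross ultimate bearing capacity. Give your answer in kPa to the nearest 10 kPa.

tan27° = 0.5095, so N_q = e^(π×0.5095)·tan²(58.5°) = 4.957 × 2.663 = 13.2.
q = γ·D_f = 15.6 × 2.66 = 41.496 kPa.
For the ½γBN_γ term take γ' = 17.5 − 9.81 = 7.69 kN/m³ (soil below base is submerged).
q·N_q = 41.496 × 13.199 = 547.71 kPa
0.5·γ·B·N_γ = 0.5 × 7.69 × 2.2 × 14.5 = 122.66 kPa
q_ult = 547.71 + 122.66 = 670.37 kPa.

q_ult ≈ 670 kPa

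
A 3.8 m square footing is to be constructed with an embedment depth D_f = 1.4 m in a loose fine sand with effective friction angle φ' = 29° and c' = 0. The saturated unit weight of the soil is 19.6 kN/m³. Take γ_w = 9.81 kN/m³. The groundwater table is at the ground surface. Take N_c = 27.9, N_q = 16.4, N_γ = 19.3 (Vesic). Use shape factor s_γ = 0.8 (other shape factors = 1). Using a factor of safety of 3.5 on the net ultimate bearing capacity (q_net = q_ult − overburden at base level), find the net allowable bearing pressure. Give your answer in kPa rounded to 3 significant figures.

q_all(net) ≈ 142 kPa

With the water table at the surface the whole profile is submerged: γ' = 19.6 − 9.81 = 9.79 kN/m³, so q = γ'·D_f = 13.706 kPa; the same γ' applies in the ½γBN_γ term.
q_ult = q·N_q + 0.5·γ·B·N_γ·s_γ
     = 13.706 × 16.4 + 0.5 × 9.79 × 3.8 × 19.3 × 0.8
     = 224.78 + 287.2 = 511.98 kPa.
q_net = 511.98 − 13.706 = 498.27 kPa.
q_all(net) = 498.27 / 3.5 = 142.36 kPa.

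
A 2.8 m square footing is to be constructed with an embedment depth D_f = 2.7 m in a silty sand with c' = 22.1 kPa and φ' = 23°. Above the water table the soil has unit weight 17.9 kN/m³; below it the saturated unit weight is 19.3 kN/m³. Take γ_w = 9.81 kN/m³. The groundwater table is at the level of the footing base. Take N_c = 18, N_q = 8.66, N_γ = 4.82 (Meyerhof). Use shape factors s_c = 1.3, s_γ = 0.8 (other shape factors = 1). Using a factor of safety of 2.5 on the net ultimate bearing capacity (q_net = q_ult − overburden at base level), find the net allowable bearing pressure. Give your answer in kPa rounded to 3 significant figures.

q_all(net) ≈ 375 kPa

Overburden at base level: q = 17.9 × 2.7 = 48.33 kPa.
Below the base the soil is submerged, so the ½γBN_γ term uses γ' = 19.3 − 9.81 = 9.49 kN/m³.
Cohesion term c·N_c·s_c = 22.1 × 18 × 1.3 = 517.14 kPa; surcharge term q·N_q = 48.33 × 8.66 = 418.54 kPa; self-weight term 0.5·γ·B·N_γ·s_γ = 0.5 × 9.49 × 2.8 × 4.82 × 0.8 = 51.231 kPa.
q_ult = 517.14 + 418.54 + 51.231 = 986.91 kPa.
q_net = 986.91 − 48.33 = 938.58 kPa.
q_all(net) = 938.58 / 2.5 = 375.43 kPa.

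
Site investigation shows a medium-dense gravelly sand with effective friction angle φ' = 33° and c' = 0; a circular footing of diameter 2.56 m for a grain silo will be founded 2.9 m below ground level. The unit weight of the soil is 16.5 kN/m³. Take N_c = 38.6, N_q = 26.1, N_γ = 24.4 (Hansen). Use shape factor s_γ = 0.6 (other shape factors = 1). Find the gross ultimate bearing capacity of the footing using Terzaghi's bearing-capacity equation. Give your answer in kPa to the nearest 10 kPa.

q_ult ≈ 1560 kPa

q = γ·D_f = 16.5 × 2.9 = 47.85 kPa.
q·N_q = 47.85 × 26.1 = 1248.9 kPa
0.5·γ·B·N_γ·s_γ = 0.5 × 16.5 × 2.56 × 24.4 × 0.6 = 309.2 kPa
q_ult = 1248.9 + 309.2 = 1558.1 kPa.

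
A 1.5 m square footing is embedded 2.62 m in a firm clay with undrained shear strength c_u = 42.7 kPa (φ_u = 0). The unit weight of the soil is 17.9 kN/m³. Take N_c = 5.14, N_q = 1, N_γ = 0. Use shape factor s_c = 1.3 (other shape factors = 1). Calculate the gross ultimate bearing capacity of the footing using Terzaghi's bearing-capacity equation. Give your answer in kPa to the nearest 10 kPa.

q_ult ≈ 330 kPa

Overburden at base level: q = 17.9 × 2.62 = 46.898 kPa.
Cohesion term c·N_c·s_c = 42.7 × 5.14 × 1.3 = 285.32 kPa; surcharge term q·N_q = 46.898 × 1 = 46.898 kPa.
q_ult = 285.32 + 46.898 = 332.22 kPa.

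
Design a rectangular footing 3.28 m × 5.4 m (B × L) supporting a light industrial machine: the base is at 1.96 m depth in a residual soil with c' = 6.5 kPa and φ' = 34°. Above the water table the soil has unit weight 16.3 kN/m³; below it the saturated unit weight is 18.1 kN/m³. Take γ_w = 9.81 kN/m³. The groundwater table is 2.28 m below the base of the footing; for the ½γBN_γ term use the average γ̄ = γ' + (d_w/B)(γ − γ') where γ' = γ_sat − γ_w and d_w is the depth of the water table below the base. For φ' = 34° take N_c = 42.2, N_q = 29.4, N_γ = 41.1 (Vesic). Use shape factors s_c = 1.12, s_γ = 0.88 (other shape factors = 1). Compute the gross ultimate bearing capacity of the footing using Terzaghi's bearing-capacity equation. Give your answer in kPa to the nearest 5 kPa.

q = γ·D_f = 16.3 × 1.96 = 31.948 kPa.
γ' = 8.29 kN/m³; averaging over the depth B below the base, γ̄ = γ' + (d_w/B)(γ − γ') = 13.858 kN/m³.
c·N_c·s_c = 6.5 × 42.2 × 1.12 = 307.22 kPa
q·N_q = 31.948 × 29.4 = 939.27 kPa
0.5·γ·B·N_γ·s_γ = 0.5 × 13.858 × 3.28 × 41.1 × 0.88 = 821.99 kPa
q_ult = 307.22 + 939.27 + 821.99 = 2068.5 kPa.

q_ult ≈ 2070 kPa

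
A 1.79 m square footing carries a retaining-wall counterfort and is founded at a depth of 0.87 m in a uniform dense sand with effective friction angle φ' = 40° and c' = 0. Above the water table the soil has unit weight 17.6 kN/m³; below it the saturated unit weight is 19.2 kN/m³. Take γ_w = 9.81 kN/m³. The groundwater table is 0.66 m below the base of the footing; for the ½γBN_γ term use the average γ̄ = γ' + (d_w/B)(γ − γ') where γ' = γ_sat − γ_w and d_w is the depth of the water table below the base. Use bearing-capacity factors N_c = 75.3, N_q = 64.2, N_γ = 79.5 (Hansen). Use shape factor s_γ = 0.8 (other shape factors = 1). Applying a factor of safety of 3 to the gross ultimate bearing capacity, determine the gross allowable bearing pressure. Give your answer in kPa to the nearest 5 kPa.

Overburden at base level: q = 17.6 × 0.87 = 15.312 kPa.
The water table is 0.66 m below the base (< B = 1.79 m), so the ½γBN_γ term uses γ̄ = γ' + (d_w/B)(γ − γ') = 9.39 + (0.66/1.79)(17.6 − 9.39) = 12.417 kN/m³.
Surcharge term q·N_q = 15.312 × 64.2 = 983.03 kPa; self-weight term 0.5·γ·B·N_γ·s_γ = 0.5 × 12.417 × 1.79 × 79.5 × 0.8 = 706.81 kPa.
q_ult = 983.03 + 706.81 = 1689.8 kPa.
q_all = q_ult / FS = 1689.8 / 3 = 563.28 kPa.

q_all ≈ 565 kPa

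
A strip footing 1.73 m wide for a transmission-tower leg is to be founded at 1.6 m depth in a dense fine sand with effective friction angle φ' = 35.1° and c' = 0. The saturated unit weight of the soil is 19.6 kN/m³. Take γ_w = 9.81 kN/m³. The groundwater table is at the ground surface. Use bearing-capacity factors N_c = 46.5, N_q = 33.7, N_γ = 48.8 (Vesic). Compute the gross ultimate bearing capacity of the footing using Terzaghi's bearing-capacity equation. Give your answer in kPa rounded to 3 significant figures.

Water table at ground surface, so effective unit weight γ' = 19.6 − 9.81 = 9.79 kN/m³ is used throughout; overburden q = 9.79 × 1.6 = 15.664 kPa; the same γ' applies in the ½γBN_γ term.
Surcharge term q·N_q = 15.664 × 33.7 = 527.88 kPa; self-weight term 0.5·γ·B·N_γ = 0.5 × 9.79 × 1.73 × 48.8 = 413.26 kPa.
q_ult = 527.88 + 413.26 = 941.13 kPa.

q_ult ≈ 941 kPa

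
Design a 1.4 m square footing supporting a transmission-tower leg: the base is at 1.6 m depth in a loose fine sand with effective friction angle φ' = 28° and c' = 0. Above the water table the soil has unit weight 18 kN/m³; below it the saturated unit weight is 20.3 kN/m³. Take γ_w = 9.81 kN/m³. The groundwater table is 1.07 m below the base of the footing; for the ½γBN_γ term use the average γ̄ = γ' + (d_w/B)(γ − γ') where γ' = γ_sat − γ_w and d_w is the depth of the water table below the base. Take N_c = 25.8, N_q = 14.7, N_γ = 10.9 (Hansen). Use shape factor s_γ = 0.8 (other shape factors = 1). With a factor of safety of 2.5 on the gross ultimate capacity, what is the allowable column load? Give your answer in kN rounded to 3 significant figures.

Effective surcharge at the founding depth q = γ·D_f = 18 × 1.6 = 28.8 kPa.
With d_w = 1.07 m < B, γ̄ = 10.49 + (1.07/1.4) × (18 − 10.49) = 16.23 kN/m³.
q_ult = q·N_q + 0.5·γ·B·N_γ·s_γ
     = 28.8 × 14.7 + 0.5 × 16.23 × 1.4 × 10.9 × 0.8
     = 423.36 + 99.067 = 522.43 kPa.
Gross allowable pressure q_all = 522.43 / 2.5 = 208.97 kPa.
Footing area = 1.96 m², so allowable column load = 208.97 × 1.96 = 409.58 kN.

P_all ≈ 410 kN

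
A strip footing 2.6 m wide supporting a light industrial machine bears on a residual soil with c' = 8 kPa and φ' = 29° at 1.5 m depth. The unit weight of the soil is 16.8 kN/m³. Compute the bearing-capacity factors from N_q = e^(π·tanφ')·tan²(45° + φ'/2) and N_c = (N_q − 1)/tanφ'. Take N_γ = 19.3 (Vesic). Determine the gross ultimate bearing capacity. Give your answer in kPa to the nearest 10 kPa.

tan29° = 0.5543, so N_q = e^(π×0.5543)·tan²(59.5°) = 5.705 × 2.882 = 16.44.
N_c = (16.44 − 1)/tan29° = 27.86.
q = γ·D_f = 16.8 × 1.5 = 25.2 kPa.
c·N_c = 8 × 27.86 = 222.88 kPa
q·N_q = 25.2 × 16.443 = 414.37 kPa
0.5·γ·B·N_γ = 0.5 × 16.8 × 2.6 × 19.3 = 421.51 kPa
q_ult = 222.88 + 414.37 + 421.51 = 1058.8 kPa.

q_ult ≈ 1060 kPa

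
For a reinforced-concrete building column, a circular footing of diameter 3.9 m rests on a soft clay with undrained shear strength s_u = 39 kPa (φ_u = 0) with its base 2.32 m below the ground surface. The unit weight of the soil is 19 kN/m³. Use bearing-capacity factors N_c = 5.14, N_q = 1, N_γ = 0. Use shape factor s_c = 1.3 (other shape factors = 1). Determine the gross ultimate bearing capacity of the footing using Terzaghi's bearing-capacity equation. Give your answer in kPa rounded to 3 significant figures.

Effective surcharge at the founding depth q = γ·D_f = 19 × 2.32 = 44.08 kPa.
q_ult = c·N_c·s_c + q·N_q
     = 39 × 5.14 × 1.3 + 44.08 × 1
     = 260.6 + 44.08 = 304.68 kPa.

q_ult ≈ 305 kPa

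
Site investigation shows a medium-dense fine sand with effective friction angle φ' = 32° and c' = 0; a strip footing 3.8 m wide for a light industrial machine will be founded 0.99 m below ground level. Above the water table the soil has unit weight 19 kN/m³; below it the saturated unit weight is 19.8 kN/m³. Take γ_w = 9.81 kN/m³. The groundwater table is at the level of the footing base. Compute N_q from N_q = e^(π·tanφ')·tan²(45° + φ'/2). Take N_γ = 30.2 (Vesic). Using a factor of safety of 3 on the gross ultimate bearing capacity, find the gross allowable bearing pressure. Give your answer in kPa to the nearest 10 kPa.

N_q = e^(π·tan32°)·tan²(61°) = 23.18.
q = γ·D_f = 19 × 0.99 = 18.81 kPa.
For the ½γBN_γ term take γ' = 19.8 − 9.81 = 9.99 kN/m³ (soil below base is submerged).
q·N_q = 18.81 × 23.177 = 435.96 kPa
0.5·γ·B·N_γ = 0.5 × 9.99 × 3.8 × 30.2 = 573.23 kPa
q_ult = 435.96 + 573.23 = 1009.2 kPa.
q_all = 1009.2 / 3 = 336.39 kPa.

q_all ≈ 340 kPa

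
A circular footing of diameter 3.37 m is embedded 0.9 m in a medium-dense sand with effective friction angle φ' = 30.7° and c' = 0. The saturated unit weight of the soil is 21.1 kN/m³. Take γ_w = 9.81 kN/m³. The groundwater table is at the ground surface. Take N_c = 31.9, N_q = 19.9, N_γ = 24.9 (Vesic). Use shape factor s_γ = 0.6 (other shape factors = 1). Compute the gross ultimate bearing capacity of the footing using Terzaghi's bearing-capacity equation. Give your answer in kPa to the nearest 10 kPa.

γ' = 21.1 − 9.81 = 11.29 kN/m³ (submerged throughout). q = 11.29 × 0.9 = 10.161 kPa; the same γ' applies in the ½γBN_γ term.
q·N_q = 10.161 × 19.9 = 202.2 kPa
0.5·γ·B·N_γ·s_γ = 0.5 × 11.29 × 3.37 × 24.9 × 0.6 = 284.21 kPa
q_ult = 202.2 + 284.21 = 486.42 kPa.

q_ult ≈ 490 kPa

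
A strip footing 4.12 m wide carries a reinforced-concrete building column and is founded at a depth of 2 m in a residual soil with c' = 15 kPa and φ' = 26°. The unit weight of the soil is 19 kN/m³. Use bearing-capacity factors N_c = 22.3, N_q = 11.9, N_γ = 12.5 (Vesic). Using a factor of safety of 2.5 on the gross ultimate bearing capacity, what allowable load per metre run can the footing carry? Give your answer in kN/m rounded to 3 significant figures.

≈ 2100 kN/m

Effective surcharge at the founding depth q = γ·D_f = 19 × 2 = 38 kPa.
q_ult = c·N_c + q·N_q + 0.5·γ·B·N_γ
     = 15 × 22.3 + 38 × 11.9 + 0.5 × 19 × 4.12 × 12.5
     = 334.5 + 452.2 + 489.25 = 1276 kPa.
Gross allowable pressure q_all = 1276 / 2.5 = 510.38 kPa.
Allowable wall load = q_all × B = 510.38 × 4.12 = 2102.8 kN per metre run.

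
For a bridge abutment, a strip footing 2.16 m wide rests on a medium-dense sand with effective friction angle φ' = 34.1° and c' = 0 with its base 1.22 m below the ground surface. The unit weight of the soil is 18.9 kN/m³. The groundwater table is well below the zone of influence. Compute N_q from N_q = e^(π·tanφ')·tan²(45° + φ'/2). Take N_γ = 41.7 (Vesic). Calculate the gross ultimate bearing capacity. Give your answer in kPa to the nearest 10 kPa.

q_ult ≈ 1540 kPa

tan34.1° = 0.6771, so N_q = e^(π×0.6771)·tan²(62.05°) = 8.39 × 3.552 = 29.8.
q = γ·D_f = 18.9 × 1.22 = 23.058 kPa.
q·N_q = 23.058 × 29.801 = 687.16 kPa
0.5·γ·B·N_γ = 0.5 × 18.9 × 2.16 × 41.7 = 851.18 kPa
q_ult = 687.16 + 851.18 = 1538.3 kPa.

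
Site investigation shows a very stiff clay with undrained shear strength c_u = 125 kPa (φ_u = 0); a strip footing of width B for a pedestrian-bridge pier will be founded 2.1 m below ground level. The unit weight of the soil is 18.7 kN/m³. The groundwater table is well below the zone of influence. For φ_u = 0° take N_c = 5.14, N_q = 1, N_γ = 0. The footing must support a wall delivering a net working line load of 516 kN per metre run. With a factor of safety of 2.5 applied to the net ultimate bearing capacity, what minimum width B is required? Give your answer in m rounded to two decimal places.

B = 2.01 m

Effective surcharge at the founding depth q = γ·D_f = 18.7 × 2.1 = 39.27 kPa.
q_ult = c·N_c + q·N_q
     = 125 × 5.14 + 39.27 × 1
     = 642.5 + 39.27 = 681.77 kPa.
For φ = 0 the ½γBN_γ term vanishes, so q_ult is independent of B. q_net = 681.77 − 39.27 = 642.5 kPa; q_all(net) = 642.5/2.5 = 257 kPa.
Required width B = w / q_all(net) = 516 / 257 = 2.008 m.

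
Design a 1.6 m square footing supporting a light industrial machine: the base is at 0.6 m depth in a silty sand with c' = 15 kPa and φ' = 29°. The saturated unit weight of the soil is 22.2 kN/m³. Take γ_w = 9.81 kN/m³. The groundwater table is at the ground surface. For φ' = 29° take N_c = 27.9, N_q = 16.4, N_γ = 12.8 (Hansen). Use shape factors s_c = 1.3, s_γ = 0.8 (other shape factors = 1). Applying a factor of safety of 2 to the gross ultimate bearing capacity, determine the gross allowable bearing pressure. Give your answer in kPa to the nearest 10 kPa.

q_all ≈ 380 kPa

Water table at ground surface, so effective unit weight γ' = 22.2 − 9.81 = 12.39 kN/m³ is used throughout; overburden q = 12.39 × 0.6 = 7.434 kPa; the same γ' applies in the ½γBN_γ term.
Cohesion term c·N_c·s_c = 15 × 27.9 × 1.3 = 544.05 kPa; surcharge term q·N_q = 7.434 × 16.4 = 121.92 kPa; self-weight term 0.5·γ·B·N_γ·s_γ = 0.5 × 12.39 × 1.6 × 12.8 × 0.8 = 101.5 kPa.
q_ult = 544.05 + 121.92 + 101.5 = 767.47 kPa.
q_all = q_ult / FS = 767.47 / 2 = 383.73 kPa.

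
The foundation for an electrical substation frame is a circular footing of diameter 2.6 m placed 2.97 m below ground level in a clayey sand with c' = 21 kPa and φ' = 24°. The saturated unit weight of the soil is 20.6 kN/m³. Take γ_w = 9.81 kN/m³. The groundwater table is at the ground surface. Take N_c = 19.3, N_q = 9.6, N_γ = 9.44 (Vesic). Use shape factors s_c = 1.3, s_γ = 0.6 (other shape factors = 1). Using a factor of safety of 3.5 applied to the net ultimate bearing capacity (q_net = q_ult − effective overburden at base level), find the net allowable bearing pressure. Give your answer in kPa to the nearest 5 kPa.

q_all(net) ≈ 250 kPa

γ' = 20.6 − 9.81 = 10.79 kN/m³ (submerged throughout). q = 10.79 × 2.97 = 32.046 kPa; the same γ' applies in the ½γBN_γ term.
c·N_c·s_c = 21 × 19.3 × 1.3 = 526.89 kPa
q·N_q = 32.046 × 9.6 = 307.64 kPa
0.5·γ·B·N_γ·s_γ = 0.5 × 10.79 × 2.6 × 9.44 × 0.6 = 79.449 kPa
q_ult = 526.89 + 307.64 + 79.449 = 913.98 kPa.
Net ultimate: q_net = 913.98 − 32.046 = 881.94 kPa.
q_all(net) = 881.94 / 3.5 = 251.98 kPa.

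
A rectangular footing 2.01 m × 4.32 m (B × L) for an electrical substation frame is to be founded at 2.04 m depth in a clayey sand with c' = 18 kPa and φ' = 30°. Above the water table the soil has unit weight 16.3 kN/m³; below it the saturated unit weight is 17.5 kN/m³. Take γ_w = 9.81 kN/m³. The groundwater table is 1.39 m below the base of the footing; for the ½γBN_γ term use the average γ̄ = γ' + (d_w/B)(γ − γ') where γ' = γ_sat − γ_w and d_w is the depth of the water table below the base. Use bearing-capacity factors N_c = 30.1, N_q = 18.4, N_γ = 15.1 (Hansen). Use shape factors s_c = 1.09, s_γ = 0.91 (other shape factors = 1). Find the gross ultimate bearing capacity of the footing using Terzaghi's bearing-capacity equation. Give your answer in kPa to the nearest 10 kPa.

Overburden at base level: q = 16.3 × 2.04 = 33.252 kPa.
The water table is 1.39 m below the base (< B = 2.01 m), so the ½γBN_γ term uses γ̄ = γ' + (d_w/B)(γ − γ') = 7.69 + (1.39/2.01)(16.3 − 7.69) = 13.644 kN/m³.
Cohesion term c·N_c·s_c = 18 × 30.1 × 1.09 = 590.56 kPa; surcharge term q·N_q = 33.252 × 18.4 = 611.84 kPa; self-weight term 0.5·γ·B·N_γ·s_γ = 0.5 × 13.644 × 2.01 × 15.1 × 0.91 = 188.42 kPa.
q_ult = 590.56 + 611.84 + 188.42 = 1390.8 kPa.

q_ult ≈ 1390 kPa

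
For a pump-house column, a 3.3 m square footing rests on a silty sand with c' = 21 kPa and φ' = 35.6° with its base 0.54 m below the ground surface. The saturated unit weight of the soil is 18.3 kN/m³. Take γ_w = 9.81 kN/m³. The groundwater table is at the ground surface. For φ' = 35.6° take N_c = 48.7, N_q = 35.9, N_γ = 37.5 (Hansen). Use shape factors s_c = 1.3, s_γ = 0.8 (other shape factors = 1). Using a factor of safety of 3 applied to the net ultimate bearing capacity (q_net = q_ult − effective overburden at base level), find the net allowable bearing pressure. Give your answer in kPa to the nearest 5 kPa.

q_all(net) ≈ 635 kPa

Water table at ground surface, so effective unit weight γ' = 18.3 − 9.81 = 8.49 kN/m³ is used throughout; overburden q = 8.49 × 0.54 = 4.5846 kPa; the same γ' applies in the ½γBN_γ term.
Cohesion term c·N_c·s_c = 21 × 48.7 × 1.3 = 1329.5 kPa; surcharge term q·N_q = 4.5846 × 35.9 = 164.59 kPa; self-weight term 0.5·γ·B·N_γ·s_γ = 0.5 × 8.49 × 3.3 × 37.5 × 0.8 = 420.26 kPa.
q_ult = 1329.5 + 164.59 + 420.26 = 1914.4 kPa.
Net ultimate: q_net = 1914.4 − 4.5846 = 1909.8 kPa.
q_all(net) = 1909.8 / 3 = 636.59 kPa.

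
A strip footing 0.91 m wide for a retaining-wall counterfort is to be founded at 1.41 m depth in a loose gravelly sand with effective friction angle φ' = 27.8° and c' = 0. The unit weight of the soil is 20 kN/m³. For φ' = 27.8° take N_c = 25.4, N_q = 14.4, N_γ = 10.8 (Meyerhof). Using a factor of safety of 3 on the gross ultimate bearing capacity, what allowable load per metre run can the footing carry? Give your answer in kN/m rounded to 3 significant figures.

≈ 153 kN/m

Effective surcharge at the founding depth q = γ·D_f = 20 × 1.41 = 28.2 kPa.
q_ult = q·N_q + 0.5·γ·B·N_γ
     = 28.2 × 14.4 + 0.5 × 20 × 0.91 × 10.8
     = 406.08 + 98.28 = 504.36 kPa.
Gross allowable pressure q_all = 504.36 / 3 = 168.12 kPa.
Allowable wall load = q_all × B = 168.12 × 0.91 = 152.99 kN per metre run.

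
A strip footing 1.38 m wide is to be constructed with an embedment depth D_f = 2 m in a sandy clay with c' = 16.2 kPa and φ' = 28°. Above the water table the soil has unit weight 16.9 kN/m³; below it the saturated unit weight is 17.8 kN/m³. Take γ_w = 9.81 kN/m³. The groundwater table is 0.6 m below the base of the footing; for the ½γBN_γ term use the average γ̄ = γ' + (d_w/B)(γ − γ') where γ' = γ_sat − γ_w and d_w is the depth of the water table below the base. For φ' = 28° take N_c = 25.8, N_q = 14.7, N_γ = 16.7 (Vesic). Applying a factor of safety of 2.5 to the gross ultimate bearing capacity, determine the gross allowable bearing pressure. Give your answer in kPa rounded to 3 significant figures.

q = γ·D_f = 16.9 × 2 = 33.8 kPa.
γ' = 7.99 kN/m³; averaging over the depth B below the base, γ̄ = γ' + (d_w/B)(γ − γ') = 11.864 kN/m³.
c·N_c = 16.2 × 25.8 = 417.96 kPa
q·N_q = 33.8 × 14.7 = 496.86 kPa
0.5·γ·B·N_γ = 0.5 × 11.864 × 1.38 × 16.7 = 136.71 kPa
q_ult = 417.96 + 496.86 + 136.71 = 1051.5 kPa.
q_all = q_ult / FS = 1051.5 / 2.5 = 420.61 kPa.

q_all ≈ 421 kPa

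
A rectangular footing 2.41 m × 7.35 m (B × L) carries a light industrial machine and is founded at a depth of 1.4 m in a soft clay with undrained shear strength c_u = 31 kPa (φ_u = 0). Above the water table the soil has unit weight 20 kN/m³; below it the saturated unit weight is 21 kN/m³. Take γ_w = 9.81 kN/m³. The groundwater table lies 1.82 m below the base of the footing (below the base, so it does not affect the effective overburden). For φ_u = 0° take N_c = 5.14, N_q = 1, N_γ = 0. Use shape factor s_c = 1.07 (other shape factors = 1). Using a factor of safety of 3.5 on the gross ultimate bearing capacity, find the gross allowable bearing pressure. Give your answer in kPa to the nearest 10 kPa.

Overburden at base level: q = 20 × 1.4 = 28 kPa.
Cohesion term c·N_c·s_c = 31 × 5.14 × 1.07 = 170.49 kPa; surcharge term q·N_q = 28 × 1 = 28 kPa.
q_ult = 170.49 + 28 = 198.49 kPa.
q_all = 198.49 / 3.5 = 56.713 kPa.

q_all ≈ 60 kPa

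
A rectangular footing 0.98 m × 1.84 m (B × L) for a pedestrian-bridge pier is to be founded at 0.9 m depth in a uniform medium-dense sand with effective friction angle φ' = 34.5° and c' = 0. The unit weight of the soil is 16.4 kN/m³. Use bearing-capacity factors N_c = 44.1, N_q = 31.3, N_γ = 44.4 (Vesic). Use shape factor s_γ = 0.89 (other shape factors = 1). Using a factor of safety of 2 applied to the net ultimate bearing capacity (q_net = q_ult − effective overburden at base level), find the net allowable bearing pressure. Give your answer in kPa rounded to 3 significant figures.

Effective surcharge at the founding depth q = γ·D_f = 16.4 × 0.9 = 14.76 kPa.
q_ult = q·N_q + 0.5·γ·B·N_γ·s_γ
     = 14.76 × 31.3 + 0.5 × 16.4 × 0.98 × 44.4 × 0.89
     = 461.99 + 317.55 = 779.54 kPa.
Net ultimate: q_net = 779.54 − 14.76 = 764.78 kPa.
q_all(net) = 764.78 / 2 = 382.39 kPa.

q_all(net) ≈ 382 kPa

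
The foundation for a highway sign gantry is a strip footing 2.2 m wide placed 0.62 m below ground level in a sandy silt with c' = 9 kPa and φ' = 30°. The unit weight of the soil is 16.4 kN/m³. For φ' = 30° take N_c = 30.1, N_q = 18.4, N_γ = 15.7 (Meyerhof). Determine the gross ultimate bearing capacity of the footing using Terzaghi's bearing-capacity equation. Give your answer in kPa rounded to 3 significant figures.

Overburden at base level: q = 16.4 × 0.62 = 10.168 kPa.
Cohesion term c·N_c = 9 × 30.1 = 270.9 kPa; surcharge term q·N_q = 10.168 × 18.4 = 187.09 kPa; self-weight term 0.5·γ·B·N_γ = 0.5 × 16.4 × 2.2 × 15.7 = 283.23 kPa.
q_ult = 270.9 + 187.09 + 283.23 = 741.22 kPa.

q_ult ≈ 741 kPa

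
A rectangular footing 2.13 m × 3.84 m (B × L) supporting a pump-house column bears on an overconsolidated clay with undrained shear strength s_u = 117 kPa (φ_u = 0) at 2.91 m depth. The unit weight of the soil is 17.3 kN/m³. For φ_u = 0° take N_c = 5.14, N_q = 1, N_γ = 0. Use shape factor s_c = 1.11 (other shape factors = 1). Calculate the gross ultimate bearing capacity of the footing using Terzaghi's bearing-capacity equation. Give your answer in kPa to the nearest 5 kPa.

q_ult ≈ 720 kPa

Effective surcharge at the founding depth q = γ·D_f = 17.3 × 2.91 = 50.343 kPa.
q_ult = c·N_c·s_c + q·N_q
     = 117 × 5.14 × 1.11 + 50.343 × 1
     = 667.53 + 50.343 = 717.87 kPa.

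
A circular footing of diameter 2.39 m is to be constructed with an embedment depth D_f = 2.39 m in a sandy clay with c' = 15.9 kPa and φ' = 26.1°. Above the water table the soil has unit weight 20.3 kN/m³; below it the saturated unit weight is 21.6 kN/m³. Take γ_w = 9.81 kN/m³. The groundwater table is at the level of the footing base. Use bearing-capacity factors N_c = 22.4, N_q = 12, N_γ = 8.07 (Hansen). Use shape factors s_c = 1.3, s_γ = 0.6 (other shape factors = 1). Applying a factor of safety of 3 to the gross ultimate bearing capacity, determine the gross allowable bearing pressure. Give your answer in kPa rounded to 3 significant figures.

Effective surcharge at the founding depth q = γ·D_f = 20.3 × 2.39 = 48.517 kPa.
The water table coincides with the base, so in the self-weight term γ → γ' = 11.79 kN/m³.
q_ult = c·N_c·s_c + q·N_q + 0.5·γ·B·N_γ·s_γ
     = 15.9 × 22.4 × 1.3 + 48.517 × 12 + 0.5 × 11.79 × 2.39 × 8.07 × 0.6
     = 463.01 + 582.2 + 68.219 = 1113.4 kPa.
q_all = q_ult / FS = 1113.4 / 3 = 371.14 kPa.

q_all ≈ 371 kPa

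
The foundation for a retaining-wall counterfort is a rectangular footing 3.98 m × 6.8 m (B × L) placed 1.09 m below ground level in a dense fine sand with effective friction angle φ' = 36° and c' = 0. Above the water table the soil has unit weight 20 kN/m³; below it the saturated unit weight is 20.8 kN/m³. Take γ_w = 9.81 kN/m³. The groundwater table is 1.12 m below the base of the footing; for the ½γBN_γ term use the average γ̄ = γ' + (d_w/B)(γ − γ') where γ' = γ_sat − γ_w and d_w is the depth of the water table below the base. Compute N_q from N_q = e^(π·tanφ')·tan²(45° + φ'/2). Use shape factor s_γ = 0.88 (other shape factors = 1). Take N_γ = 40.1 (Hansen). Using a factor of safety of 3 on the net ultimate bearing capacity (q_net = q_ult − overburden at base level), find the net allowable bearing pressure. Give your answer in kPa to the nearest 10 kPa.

N_q = e^(π·tan36°)·tan²(63°) = 37.75.
q = γ·D_f = 20 × 1.09 = 21.8 kPa.
γ' = 10.99 kN/m³; averaging over the depth B below the base, γ̄ = γ' + (d_w/B)(γ − γ') = 13.525 kN/m³.
q·N_q = 21.8 × 37.752 = 823 kPa
0.5·γ·B·N_γ·s_γ = 0.5 × 13.525 × 3.98 × 40.1 × 0.88 = 949.8 kPa
q_ult = 823 + 949.8 = 1772.8 kPa.
q_net = 1772.8 − 21.8 = 1751 kPa.
q_all(net) = 1751 / 3 = 583.67 kPa.

q_all(net) ≈ 580 kPa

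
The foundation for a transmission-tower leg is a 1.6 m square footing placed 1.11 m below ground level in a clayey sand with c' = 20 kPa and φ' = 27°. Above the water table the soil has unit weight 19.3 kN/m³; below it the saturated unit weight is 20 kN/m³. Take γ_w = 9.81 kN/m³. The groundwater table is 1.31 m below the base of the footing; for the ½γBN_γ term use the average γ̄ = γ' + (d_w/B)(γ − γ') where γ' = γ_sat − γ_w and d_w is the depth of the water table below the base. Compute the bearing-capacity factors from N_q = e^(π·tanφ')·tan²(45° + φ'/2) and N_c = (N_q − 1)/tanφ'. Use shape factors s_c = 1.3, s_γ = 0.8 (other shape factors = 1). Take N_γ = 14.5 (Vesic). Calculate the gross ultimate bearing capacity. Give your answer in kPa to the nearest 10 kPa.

tan27° = 0.5095, so N_q = e^(π×0.5095)·tan²(58.5°) = 4.957 × 2.663 = 13.2.
N_c = (13.2 − 1)/tan27° = 23.94.
Effective surcharge at the founding depth q = γ·D_f = 19.3 × 1.11 = 21.423 kPa.
With d_w = 1.31 m < B, γ̄ = 10.19 + (1.31/1.6) × (19.3 − 10.19) = 17.649 kN/m³.
q_ult = c·N_c·s_c + q·N_q + 0.5·γ·B·N_γ·s_γ
     = 20 × 23.942 × 1.3 + 21.423 × 13.199 + 0.5 × 17.649 × 1.6 × 14.5 × 0.8
     = 622.5 + 282.77 + 163.78 = 1069 kPa.

q_ult ≈ 1070 kPa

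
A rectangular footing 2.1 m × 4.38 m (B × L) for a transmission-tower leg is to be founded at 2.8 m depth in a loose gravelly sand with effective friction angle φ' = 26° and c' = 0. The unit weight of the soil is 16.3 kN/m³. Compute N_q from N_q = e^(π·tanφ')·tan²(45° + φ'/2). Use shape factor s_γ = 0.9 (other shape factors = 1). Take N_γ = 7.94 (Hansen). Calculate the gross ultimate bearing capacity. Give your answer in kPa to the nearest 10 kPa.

tan26° = 0.4877, so N_q = e^(π×0.4877)·tan²(58°) = 4.629 × 2.561 = 11.85.
Overburden at base level: q = 16.3 × 2.8 = 45.64 kPa.
Surcharge term q·N_q = 45.64 × 11.854 = 541.03 kPa; self-weight term 0.5·γ·B·N_γ·s_γ = 0.5 × 16.3 × 2.1 × 7.94 × 0.9 = 122.3 kPa.
q_ult = 541.03 + 122.3 = 663.33 kPa.

q_ult ≈ 660 kPa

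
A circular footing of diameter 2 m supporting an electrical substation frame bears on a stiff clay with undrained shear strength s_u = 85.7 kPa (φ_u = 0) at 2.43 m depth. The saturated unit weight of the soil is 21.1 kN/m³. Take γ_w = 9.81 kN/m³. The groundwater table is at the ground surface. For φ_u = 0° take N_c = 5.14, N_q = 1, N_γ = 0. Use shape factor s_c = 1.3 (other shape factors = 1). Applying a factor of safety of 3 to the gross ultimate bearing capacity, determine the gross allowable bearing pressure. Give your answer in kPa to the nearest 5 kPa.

q_all ≈ 200 kPa

γ' = 21.1 − 9.81 = 11.29 kN/m³ (submerged throughout). q = 11.29 × 2.43 = 27.435 kPa.
c·N_c·s_c = 85.7 × 5.14 × 1.3 = 572.65 kPa
q·N_q = 27.435 × 1 = 27.435 kPa
q_ult = 572.65 + 27.435 = 600.08 kPa.
q_all = q_ult / FS = 600.08 / 3 = 200.03 kPa.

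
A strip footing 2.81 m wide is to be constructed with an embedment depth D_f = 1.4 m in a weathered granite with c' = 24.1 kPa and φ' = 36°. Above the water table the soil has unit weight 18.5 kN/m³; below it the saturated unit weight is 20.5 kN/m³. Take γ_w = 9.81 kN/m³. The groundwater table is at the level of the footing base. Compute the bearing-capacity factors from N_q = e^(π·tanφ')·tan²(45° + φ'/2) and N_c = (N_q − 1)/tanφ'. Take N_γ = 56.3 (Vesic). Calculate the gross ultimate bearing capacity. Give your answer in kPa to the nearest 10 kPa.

tan36° = 0.7265, so N_q = e^(π×0.7265)·tan²(63°) = 9.801 × 3.852 = 37.75.
N_c = (37.75 − 1)/tan36° = 50.59.
q = γ·D_f = 18.5 × 1.4 = 25.9 kPa.
For the ½γBN_γ term take γ' = 20.5 − 9.81 = 10.69 kN/m³ (soil below base is submerged).
c·N_c = 24.1 × 50.585 = 1219.1 kPa
q·N_q = 25.9 × 37.752 = 977.79 kPa
0.5·γ·B·N_γ = 0.5 × 10.69 × 2.81 × 56.3 = 845.6 kPa
q_ult = 1219.1 + 977.79 + 845.6 = 3042.5 kPa.

q_ult ≈ 3040 kPa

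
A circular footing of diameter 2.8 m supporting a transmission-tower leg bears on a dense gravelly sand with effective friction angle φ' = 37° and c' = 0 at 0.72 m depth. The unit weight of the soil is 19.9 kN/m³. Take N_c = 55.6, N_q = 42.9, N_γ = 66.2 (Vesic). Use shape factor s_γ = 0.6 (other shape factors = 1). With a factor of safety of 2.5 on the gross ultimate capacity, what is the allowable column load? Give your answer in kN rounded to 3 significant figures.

q = γ·D_f = 19.9 × 0.72 = 14.328 kPa.
q·N_q = 14.328 × 42.9 = 614.67 kPa
0.5·γ·B·N_γ·s_γ = 0.5 × 19.9 × 2.8 × 66.2 × 0.6 = 1106.6 kPa
q_ult = 614.67 + 1106.6 = 1721.3 kPa.
Gross allowable pressure q_all = 1721.3 / 2.5 = 688.51 kPa.
Footing area = 6.1575 m², so allowable column load = 688.51 × 6.1575 = 4239.5 kN.

P_all ≈ 4240 kN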